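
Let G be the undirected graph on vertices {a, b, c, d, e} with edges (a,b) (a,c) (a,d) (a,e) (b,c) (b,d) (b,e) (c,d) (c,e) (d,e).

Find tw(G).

A width-4 tree decomposition is:
Bags: B1 = {a, b, c, d, e}
Tree: (single bag)
A single bag containing all 5 vertices is trivially a valid decomposition of width 4. For the lower bound, the 5 vertices {a, b, c, d, e} are pairwise adjacent, and any tree decomposition puts a clique entirely inside one bag — forcing width ≥ 4. Therefore the treewidth is 4.

4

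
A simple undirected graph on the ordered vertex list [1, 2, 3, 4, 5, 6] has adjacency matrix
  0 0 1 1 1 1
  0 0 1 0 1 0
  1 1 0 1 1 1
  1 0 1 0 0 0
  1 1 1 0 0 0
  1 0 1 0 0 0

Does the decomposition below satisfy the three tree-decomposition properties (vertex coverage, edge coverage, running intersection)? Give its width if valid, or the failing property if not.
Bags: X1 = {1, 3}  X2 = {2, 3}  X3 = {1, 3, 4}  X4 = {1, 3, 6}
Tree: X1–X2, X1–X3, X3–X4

No — vertex 5 appears in no bag.

A tree decomposition must satisfy three properties: every vertex lies in some bag; for every edge, both endpoints lie together in some bag; and for every vertex, the bags containing it form a connected subtree. Here vertex 5 appears in no bag, so the decomposition is invalid.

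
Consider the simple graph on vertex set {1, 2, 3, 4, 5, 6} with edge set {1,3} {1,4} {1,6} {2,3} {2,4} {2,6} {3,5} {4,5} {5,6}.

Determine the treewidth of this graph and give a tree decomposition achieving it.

Treewidth 3.
One such decomposition:
Bags: B1 = {1, 3, 4, 6}  B2 = {3, 4, 5, 6}  B3 = {2, 3, 4, 6}
Tree: B1–B2, B2–B3

Every bag has size at most 4, so the width is 4 − 1 = 3 and tw(G) ≤ 3. For the lower bound: the 4 vertex sets {1,4}, {3,5}, {6}, {2} are disjoint, each induces a connected subgraph, and every pair is joined by at least one edge of G. Contracting each set to a single vertex therefore yields K_{4} as a minor, and since treewidth is minor-monotone, tw(G) ≥ tw(K_{4}) = 3. Combining the bounds, tw(G) = 3.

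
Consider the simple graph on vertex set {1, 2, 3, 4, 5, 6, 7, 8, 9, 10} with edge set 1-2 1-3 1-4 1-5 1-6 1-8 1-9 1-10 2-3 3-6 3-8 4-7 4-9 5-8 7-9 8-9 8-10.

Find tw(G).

A width-2 tree decomposition is:
Bags: B1 = {1, 8, 10}  B2 = {1, 8, 9}  B3 = {1, 3, 8}  B4 = {1, 4, 9}  B5 = {4, 7, 9}  B6 = {1, 2, 3}  B7 = {1, 5, 8}  B8 = {1, 3, 6}
Tree: B1–B2, B1–B3, B2–B4, B4–B5, B3–B6, B2–B7, B6–B8
Each bag holds 3 vertices, so the decomposition has width 2, which upper-bounds the treewidth. For the lower bound, the 3 vertices {1, 8, 9} are pairwise adjacent, and any tree decomposition puts a clique entirely inside one bag — forcing width ≥ 2. The upper and lower bounds meet at 2, so that is the treewidth.

2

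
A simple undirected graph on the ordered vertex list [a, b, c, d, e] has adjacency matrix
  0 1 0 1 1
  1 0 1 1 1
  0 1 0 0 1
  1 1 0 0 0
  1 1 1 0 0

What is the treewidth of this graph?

A width-2 tree decomposition is:
Bags: B1 = {a, b, e}  B2 = {a, b, d}  B3 = {b, c, e}
Tree: B1–B2, B1–B3
Every bag has size at most 3, so the width is 3 − 1 = 2 and tw(G) ≤ 2. Conversely, {a, b, d} is a clique of size 3, and the vertices of any clique must share a bag in every tree decomposition; so some bag has ≥ 3 vertices and tw(G) ≥ 2. Therefore the treewidth is 2.

2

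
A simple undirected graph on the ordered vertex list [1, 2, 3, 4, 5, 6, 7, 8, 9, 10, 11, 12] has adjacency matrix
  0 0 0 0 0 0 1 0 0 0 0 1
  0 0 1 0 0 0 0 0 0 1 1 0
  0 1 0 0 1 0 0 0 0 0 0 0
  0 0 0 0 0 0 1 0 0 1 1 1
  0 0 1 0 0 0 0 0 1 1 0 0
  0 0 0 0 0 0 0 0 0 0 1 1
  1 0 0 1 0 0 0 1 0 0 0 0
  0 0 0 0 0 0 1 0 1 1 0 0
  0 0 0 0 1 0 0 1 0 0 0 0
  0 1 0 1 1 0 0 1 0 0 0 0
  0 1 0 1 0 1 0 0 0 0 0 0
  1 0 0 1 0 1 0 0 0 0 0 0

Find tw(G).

3

A width-3 tree decomposition is:
Bags: B1 = {2, 3, 5, 9}  B2 = {2, 5, 9, 10}  B3 = {2, 8, 9, 10}  B4 = {2, 8, 10, 11}  B5 = {4, 8, 10, 11}  B6 = {4, 7, 8, 11}  B7 = {4, 6, 7, 11}  B8 = {4, 6, 7, 12}  B9 = {1, 6, 7, 12}
Tree: B1–B2, B2–B3, B3–B4, B4–B5, B5–B6, B6–B7, B7–B8, B8–B9
The largest bag has 4 vertices, giving width 3; this decomposition certifies tw(G) ≤ 3. For the lower bound: the 4 vertex sets {3,5,9}, {2}, {10}, {4,7,8,11} are disjoint, each induces a connected subgraph, and every pair is joined by at least one edge of G. Contracting each set to a single vertex therefore yields K_{4} as a minor, and since treewidth is minor-monotone, tw(G) ≥ tw(K_{4}) = 3. Therefore the treewidth is 3.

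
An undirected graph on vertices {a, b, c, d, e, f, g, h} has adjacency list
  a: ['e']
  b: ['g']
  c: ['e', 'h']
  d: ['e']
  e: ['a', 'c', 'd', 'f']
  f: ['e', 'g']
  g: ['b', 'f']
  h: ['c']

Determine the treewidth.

A width-1 tree decomposition is:
Bags: B1 = {d, e}  B2 = {e, f}  B3 = {f, g}  B4 = {c, e}  B5 = {c, h}  B6 = {b, g}  B7 = {a, e}
Tree: B1–B2, B2–B3, B2–B4, B4–B5, B3–B6, B4–B7
Every bag has size at most 2, so the width is 2 − 1 = 1 and tw(G) ≤ 1. Since G has at least one edge (e.g. d–e), it is not an edgeless graph, so tw(G) ≥ 1. Therefore the treewidth is 1.

1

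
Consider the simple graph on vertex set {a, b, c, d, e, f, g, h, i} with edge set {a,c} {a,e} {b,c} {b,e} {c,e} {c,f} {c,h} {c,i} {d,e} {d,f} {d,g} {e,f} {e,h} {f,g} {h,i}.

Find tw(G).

2

A width-2 tree decomposition is:
Bags: B1 = {c, e, h}  B2 = {c, e, f}  B3 = {d, e, f}  B4 = {d, f, g}  B5 = {b, c, e}  B6 = {c, h, i}  B7 = {a, c, e}
Tree: B1–B2, B2–B3, B3–B4, B2–B5, B1–B6, B2–B7
Every bag has size at most 3, so the width is 3 − 1 = 2 and tw(G) ≤ 2. Conversely, {d, f, g} is a clique of size 3, and the vertices of any clique must share a bag in every tree decomposition; so some bag has ≥ 3 vertices and tw(G) ≥ 2. Therefore the treewidth is 2.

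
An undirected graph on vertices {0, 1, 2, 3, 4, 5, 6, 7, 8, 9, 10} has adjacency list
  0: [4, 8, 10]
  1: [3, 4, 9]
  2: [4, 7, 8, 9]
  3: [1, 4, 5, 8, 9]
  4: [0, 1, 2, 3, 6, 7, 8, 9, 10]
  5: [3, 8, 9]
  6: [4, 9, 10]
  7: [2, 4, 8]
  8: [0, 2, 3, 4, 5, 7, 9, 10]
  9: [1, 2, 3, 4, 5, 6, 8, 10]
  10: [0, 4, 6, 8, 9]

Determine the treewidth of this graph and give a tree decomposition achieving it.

Treewidth 3.
Bags: B1 = {3, 4, 8, 9}  B2 = {4, 8, 9, 10}  B3 = {2, 4, 8, 9}  B4 = {2, 4, 7, 8}  B5 = {3, 5, 8, 9}  B6 = {1, 3, 4, 9}  B7 = {0, 4, 8, 10}  B8 = {4, 6, 9, 10}
Tree: B1–B2, B1–B3, B3–B4, B1–B5, B1–B6, B2–B7, B2–B8

Each bag holds 4 vertices, so the decomposition has width 3, which upper-bounds the treewidth. On the other hand G contains the 4-clique {0, 4, 8, 10}. A clique must lie in a single bag of any decomposition, so no decomposition can have width below 3. Therefore the treewidth is 3.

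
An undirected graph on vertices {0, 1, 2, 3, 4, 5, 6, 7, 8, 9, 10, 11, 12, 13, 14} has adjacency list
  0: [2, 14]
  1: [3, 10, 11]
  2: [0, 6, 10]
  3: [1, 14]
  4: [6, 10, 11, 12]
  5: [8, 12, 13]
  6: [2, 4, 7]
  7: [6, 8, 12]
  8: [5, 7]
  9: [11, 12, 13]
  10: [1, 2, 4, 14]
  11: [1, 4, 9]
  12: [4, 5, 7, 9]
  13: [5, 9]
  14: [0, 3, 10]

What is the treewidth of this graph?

3

A width-3 tree decomposition is:
Bags: B1 = {0, 1, 3, 14}  B2 = {0, 1, 10, 14}  B3 = {0, 1, 2, 10}  B4 = {1, 2, 10, 11}  B5 = {2, 4, 10, 11}  B6 = {2, 4, 6, 11}  B7 = {4, 6, 9, 11}  B8 = {4, 6, 9, 12}  B9 = {6, 7, 9, 12}  B10 = {7, 9, 12, 13}  B11 = {5, 7, 12, 13}  B12 = {5, 7, 8, 13}
Tree: B1–B2, B2–B3, B3–B4, B4–B5, B5–B6, B6–B7, B7–B8, B8–B9, B9–B10, B10–B11, B11–B12
The largest bag has 4 vertices, giving width 3; this decomposition certifies tw(G) ≤ 3. For the lower bound: the 4 vertex sets {0,3,14}, {1}, {10}, {2,4,6,11} are disjoint, each induces a connected subgraph, and every pair is joined by at least one edge of G. Contracting each set to a single vertex therefore yields K_{4} as a minor, and since treewidth is minor-monotone, tw(G) ≥ tw(K_{4}) = 3. The upper and lower bounds meet at 3, so that is the treewidth.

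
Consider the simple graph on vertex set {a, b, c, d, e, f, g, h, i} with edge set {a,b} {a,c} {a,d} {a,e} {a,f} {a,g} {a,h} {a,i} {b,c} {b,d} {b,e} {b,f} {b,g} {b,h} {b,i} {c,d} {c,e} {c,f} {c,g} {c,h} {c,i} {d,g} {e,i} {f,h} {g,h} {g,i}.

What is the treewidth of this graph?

4

A width-4 tree decomposition is:
Bags: B1 = {a, b, c, g, i}  B2 = {a, b, c, e, i}  B3 = {a, b, c, g, h}  B4 = {a, b, c, d, g}  B5 = {a, b, c, f, h}
Tree: B1–B2, B1–B3, B3–B4, B3–B5
The largest bag has 5 vertices, giving width 4; this decomposition certifies tw(G) ≤ 4. Conversely, {a, b, c, d, g} is a clique of size 5, and the vertices of any clique must share a bag in every tree decomposition; so some bag has ≥ 5 vertices and tw(G) ≥ 4. Hence tw(G) = 4 exactly.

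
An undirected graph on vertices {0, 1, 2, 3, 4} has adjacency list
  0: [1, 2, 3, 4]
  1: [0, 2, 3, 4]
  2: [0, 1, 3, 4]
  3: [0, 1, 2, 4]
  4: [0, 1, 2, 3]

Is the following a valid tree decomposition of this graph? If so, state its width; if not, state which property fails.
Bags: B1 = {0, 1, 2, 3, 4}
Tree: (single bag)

Yes; width 4.

Checking the three conditions: (i) the bags cover all of {0, 1, 2, 3, 4}; (ii) for each edge, some bag contains both endpoints; (iii) the bags containing any fixed vertex form a subtree. All hold, so the decomposition is valid with width 5 − 1 = 4.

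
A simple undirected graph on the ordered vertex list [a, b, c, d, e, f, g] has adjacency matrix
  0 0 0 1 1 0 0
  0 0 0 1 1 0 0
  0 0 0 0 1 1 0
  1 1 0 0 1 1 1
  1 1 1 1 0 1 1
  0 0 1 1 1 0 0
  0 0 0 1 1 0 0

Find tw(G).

2

A width-2 tree decomposition is:
Bags: B1 = {d, e, f}  B2 = {a, d, e}  B3 = {b, d, e}  B4 = {d, e, g}  B5 = {c, e, f}
Tree: B1–B2, B1–B3, B3–B4, B1–B5
Each bag holds 3 vertices, so the decomposition has width 2, which upper-bounds the treewidth. For the lower bound, the 3 vertices {d, e, g} are pairwise adjacent, and any tree decomposition puts a clique entirely inside one bag — forcing width ≥ 2. Hence tw(G) = 2 exactly.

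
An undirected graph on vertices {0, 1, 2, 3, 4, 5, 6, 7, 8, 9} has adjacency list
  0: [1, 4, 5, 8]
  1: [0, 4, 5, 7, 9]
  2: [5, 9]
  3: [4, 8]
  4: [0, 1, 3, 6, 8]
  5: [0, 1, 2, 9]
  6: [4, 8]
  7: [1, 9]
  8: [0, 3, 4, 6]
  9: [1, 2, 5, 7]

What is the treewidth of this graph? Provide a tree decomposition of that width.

Treewidth 2.
One such decomposition:
Bags: B1 = {4, 6, 8}  B2 = {3, 4, 8}  B3 = {0, 4, 8}  B4 = {0, 1, 4}  B5 = {0, 1, 5}  B6 = {1, 5, 9}  B7 = {2, 5, 9}  B8 = {1, 7, 9}
Tree: B1–B2, B2–B3, B3–B4, B4–B5, B5–B6, B6–B7, B6–B8

Every bag has size at most 3, so the width is 3 − 1 = 2 and tw(G) ≤ 2. Conversely, {0, 1, 4} is a clique of size 3, and the vertices of any clique must share a bag in every tree decomposition; so some bag has ≥ 3 vertices and tw(G) ≥ 2. Hence tw(G) = 2 exactly.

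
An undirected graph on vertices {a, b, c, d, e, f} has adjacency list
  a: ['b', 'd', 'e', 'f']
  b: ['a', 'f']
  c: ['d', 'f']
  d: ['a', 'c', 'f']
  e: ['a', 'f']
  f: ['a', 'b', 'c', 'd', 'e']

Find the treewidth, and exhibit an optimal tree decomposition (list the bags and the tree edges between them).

Each bag holds 3 vertices, so the decomposition has width 2, which upper-bounds the treewidth. Conversely, {c, d, f} is a clique of size 3, and the vertices of any clique must share a bag in every tree decomposition; so some bag has ≥ 3 vertices and tw(G) ≥ 2. The upper and lower bounds meet at 2, so that is the treewidth.

Treewidth 2.
One optimal decomposition is:
Bags: B1 = {a, d, f}  B2 = {a, b, f}  B3 = {c, d, f}  B4 = {a, e, f}
Tree: B1–B2, B1–B3, B1–B4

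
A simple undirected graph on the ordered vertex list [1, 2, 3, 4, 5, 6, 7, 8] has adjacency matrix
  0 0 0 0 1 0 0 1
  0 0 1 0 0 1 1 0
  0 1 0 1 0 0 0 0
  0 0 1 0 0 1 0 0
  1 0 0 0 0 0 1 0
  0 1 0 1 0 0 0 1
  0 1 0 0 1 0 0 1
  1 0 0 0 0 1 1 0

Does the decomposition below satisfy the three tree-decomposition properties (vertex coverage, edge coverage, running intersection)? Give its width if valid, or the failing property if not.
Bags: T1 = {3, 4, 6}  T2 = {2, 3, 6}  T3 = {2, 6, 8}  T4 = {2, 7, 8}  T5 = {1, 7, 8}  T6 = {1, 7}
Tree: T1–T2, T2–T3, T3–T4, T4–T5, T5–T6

A tree decomposition must satisfy three properties: every vertex lies in some bag; for every edge, both endpoints lie together in some bag; and for every vertex, the bags containing it form a connected subtree. Here vertex 5 appears in no bag, so the decomposition is invalid.

No — vertex 5 appears in no bag.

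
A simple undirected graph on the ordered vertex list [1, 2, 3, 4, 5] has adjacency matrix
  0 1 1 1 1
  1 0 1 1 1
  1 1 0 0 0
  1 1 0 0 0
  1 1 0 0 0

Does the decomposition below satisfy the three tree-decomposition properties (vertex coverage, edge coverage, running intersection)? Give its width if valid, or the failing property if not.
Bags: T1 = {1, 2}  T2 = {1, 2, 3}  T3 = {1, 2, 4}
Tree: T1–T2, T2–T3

No — vertex 5 appears in no bag.

A tree decomposition must satisfy three properties: every vertex lies in some bag; for every edge, both endpoints lie together in some bag; and for every vertex, the bags containing it form a connected subtree. Here vertex 5 appears in no bag, so the decomposition is invalid.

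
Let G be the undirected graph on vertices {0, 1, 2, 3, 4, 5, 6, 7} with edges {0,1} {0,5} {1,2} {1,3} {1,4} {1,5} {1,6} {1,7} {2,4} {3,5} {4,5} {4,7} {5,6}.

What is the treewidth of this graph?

2

A width-2 tree decomposition is:
Bags: B1 = {0, 1, 5}  B2 = {1, 3, 5}  B3 = {1, 4, 5}  B4 = {1, 5, 6}  B5 = {1, 2, 4}  B6 = {1, 4, 7}
Tree: B1–B2, B2–B3, B2–B4, B3–B5, B3–B6
The largest bag has 3 vertices, giving width 2; this decomposition certifies tw(G) ≤ 2. For the lower bound, the 3 vertices {1, 2, 4} are pairwise adjacent, and any tree decomposition puts a clique entirely inside one bag — forcing width ≥ 2. The upper and lower bounds meet at 2, so that is the treewidth.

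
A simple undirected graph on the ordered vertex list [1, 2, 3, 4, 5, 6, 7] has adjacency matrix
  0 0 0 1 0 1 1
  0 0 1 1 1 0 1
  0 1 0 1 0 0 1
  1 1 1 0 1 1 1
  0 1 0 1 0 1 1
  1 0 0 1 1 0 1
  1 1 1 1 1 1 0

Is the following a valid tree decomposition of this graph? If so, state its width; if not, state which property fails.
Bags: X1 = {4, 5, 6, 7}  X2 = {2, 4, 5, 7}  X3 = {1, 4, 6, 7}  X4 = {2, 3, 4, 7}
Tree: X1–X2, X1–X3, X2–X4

Yes; width 3.

Vertex coverage: the bags together contain {1, 2, 3, 4, 5, 6, 7}, the full vertex set. Edge coverage: each edge of G has both endpoints in at least one bag. Running intersection: for every vertex, the bags containing it form a connected subtree. All three properties hold, so this is a valid tree decomposition of width max|bag| − 1 = 3, and hence tw(G) ≤ 3.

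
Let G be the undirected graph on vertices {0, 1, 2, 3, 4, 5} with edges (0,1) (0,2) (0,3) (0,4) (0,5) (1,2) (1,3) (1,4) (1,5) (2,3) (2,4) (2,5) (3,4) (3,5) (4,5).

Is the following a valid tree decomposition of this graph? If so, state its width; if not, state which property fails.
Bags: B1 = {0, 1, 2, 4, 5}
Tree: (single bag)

No — vertex 3 appears in no bag.

A tree decomposition must satisfy three properties: every vertex lies in some bag; for every edge, both endpoints lie together in some bag; and for every vertex, the bags containing it form a connected subtree. Here vertex 3 appears in no bag, so the decomposition is invalid.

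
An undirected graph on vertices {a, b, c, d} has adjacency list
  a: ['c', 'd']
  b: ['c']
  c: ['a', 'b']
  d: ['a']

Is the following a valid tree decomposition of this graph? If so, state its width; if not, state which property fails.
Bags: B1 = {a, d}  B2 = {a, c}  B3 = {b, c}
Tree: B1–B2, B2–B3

Yes; width 1.

Every vertex of G appears in some bag (union = {a, b, c, d}); every edge is covered by a bag; and for each vertex v the set of bags containing v is connected in the bag tree. The decomposition is therefore valid. The largest bag has 2 vertices, so the width is 1.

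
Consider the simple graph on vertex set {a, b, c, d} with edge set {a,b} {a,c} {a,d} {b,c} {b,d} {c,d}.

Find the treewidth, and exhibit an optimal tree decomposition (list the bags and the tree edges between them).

Treewidth 3.
One optimal decomposition is:
Bags: B1 = {a, b, c, d}
Tree: (single bag)

With just one bag of size 4, the width is 4 − 1 = 3, so tw(G) ≤ 3. Conversely, {a, b, c, d} is a clique of size 4, and the vertices of any clique must share a bag in every tree decomposition; so some bag has ≥ 4 vertices and tw(G) ≥ 3. Hence tw(G) = 3 exactly.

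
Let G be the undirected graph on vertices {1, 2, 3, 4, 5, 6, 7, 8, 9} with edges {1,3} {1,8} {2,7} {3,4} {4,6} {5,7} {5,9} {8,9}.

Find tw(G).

A width-1 tree decomposition is:
Bags: B1 = {4, 6}  B2 = {3, 4}  B3 = {1, 3}  B4 = {1, 8}  B5 = {8, 9}  B6 = {5, 9}  B7 = {5, 7}  B8 = {2, 7}
Tree: B1–B2, B2–B3, B3–B4, B4–B5, B5–B6, B6–B7, B7–B8
Every bag has size at most 2, so the width is 2 − 1 = 1 and tw(G) ≤ 1. Since G has at least one edge (e.g. 6–4), it is not an edgeless graph, so tw(G) ≥ 1. Hence tw(G) = 1 exactly.

1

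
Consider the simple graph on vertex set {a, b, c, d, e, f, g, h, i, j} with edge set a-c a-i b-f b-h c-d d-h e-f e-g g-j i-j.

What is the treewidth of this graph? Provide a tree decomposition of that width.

The largest bag has 3 vertices, giving width 2; this decomposition certifies tw(G) ≤ 2. For the lower bound, G contains the cycle a–c–d–h–b–f–e–g–j–i–a, so G is not a forest; only forests have treewidth ≤ 1, hence tw(G) ≥ 2. The upper and lower bounds meet at 2, so that is the treewidth.

Treewidth 2.
Bags: B1 = {a, c, d}  B2 = {a, d, h}  B3 = {a, b, h}  B4 = {a, b, f}  B5 = {a, e, f}  B6 = {a, e, g}  B7 = {a, g, j}  B8 = {a, i, j}
Tree: B1–B2, B2–B3, B3–B4, B4–B5, B5–B6, B6–B7, B7–B8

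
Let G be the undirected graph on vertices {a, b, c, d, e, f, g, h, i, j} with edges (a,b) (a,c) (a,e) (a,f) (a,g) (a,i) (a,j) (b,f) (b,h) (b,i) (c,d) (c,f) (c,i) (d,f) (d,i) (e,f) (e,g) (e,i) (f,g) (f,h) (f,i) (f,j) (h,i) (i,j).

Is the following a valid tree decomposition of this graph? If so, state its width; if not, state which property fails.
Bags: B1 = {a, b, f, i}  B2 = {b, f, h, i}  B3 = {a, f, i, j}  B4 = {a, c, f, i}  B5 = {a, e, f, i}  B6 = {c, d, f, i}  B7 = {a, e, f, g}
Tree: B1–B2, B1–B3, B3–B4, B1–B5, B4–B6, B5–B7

Checking the three conditions: (i) the bags cover all of {a, b, c, d, e, f, g, h, i, j}; (ii) for each edge, some bag contains both endpoints; (iii) the bags containing any fixed vertex form a subtree. All hold, so the decomposition is valid with width 4 − 1 = 3.

Yes; width 3.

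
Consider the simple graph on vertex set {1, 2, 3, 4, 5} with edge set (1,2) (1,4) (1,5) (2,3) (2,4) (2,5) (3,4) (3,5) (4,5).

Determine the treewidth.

A width-3 tree decomposition is:
Bags: B1 = {1, 2, 4, 5}  B2 = {2, 3, 4, 5}
Tree: B1–B2
The largest bag has 4 vertices, giving width 3; this decomposition certifies tw(G) ≤ 3. For the lower bound, the 4 vertices {1, 2, 4, 5} are pairwise adjacent, and any tree decomposition puts a clique entirely inside one bag — forcing width ≥ 3. The upper and lower bounds meet at 3, so that is the treewidth.

3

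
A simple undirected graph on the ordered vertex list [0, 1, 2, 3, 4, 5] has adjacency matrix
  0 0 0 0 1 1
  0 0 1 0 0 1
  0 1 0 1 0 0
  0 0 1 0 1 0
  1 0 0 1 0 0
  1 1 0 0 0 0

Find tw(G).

A width-2 tree decomposition is:
Bags: B1 = {1, 2, 3}  B2 = {1, 3, 4}  B3 = {0, 1, 4}  B4 = {0, 1, 5}
Tree: B1–B2, B2–B3, B3–B4
The largest bag has 3 vertices, giving width 2; this decomposition certifies tw(G) ≤ 2. For the lower bound, G contains the cycle 1–2–3–4–0–5–1, so G is not a forest; only forests have treewidth ≤ 1, hence tw(G) ≥ 2. The upper and lower bounds meet at 2, so that is the treewidth.

2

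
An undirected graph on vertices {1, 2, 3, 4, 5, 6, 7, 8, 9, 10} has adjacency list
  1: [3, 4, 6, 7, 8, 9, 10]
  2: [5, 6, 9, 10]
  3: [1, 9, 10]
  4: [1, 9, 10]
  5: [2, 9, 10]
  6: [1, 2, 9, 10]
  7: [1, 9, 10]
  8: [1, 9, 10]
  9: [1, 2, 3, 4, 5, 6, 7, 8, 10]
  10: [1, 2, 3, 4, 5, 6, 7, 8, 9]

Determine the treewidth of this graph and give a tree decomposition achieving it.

Treewidth 3.
Bags: B1 = {1, 6, 9, 10}  B2 = {1, 3, 9, 10}  B3 = {1, 4, 9, 10}  B4 = {1, 7, 9, 10}  B5 = {2, 6, 9, 10}  B6 = {1, 8, 9, 10}  B7 = {2, 5, 9, 10}
Tree: B1–B2, B2–B3, B1–B4, B1–B5, B4–B6, B5–B7

Each bag holds 4 vertices, so the decomposition has width 3, which upper-bounds the treewidth. For the lower bound, the 4 vertices {1, 3, 9, 10} are pairwise adjacent, and any tree decomposition puts a clique entirely inside one bag — forcing width ≥ 3. Combining the bounds, tw(G) = 3.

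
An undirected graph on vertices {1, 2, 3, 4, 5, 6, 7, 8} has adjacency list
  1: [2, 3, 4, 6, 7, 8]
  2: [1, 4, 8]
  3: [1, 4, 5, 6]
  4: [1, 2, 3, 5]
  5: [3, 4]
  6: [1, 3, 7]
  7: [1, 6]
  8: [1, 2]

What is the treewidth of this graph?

2

A width-2 tree decomposition is:
Bags: B1 = {1, 3, 6}  B2 = {1, 3, 4}  B3 = {1, 2, 4}  B4 = {1, 2, 8}  B5 = {1, 6, 7}  B6 = {3, 4, 5}
Tree: B1–B2, B2–B3, B3–B4, B1–B5, B2–B6
Each bag holds 3 vertices, so the decomposition has width 2, which upper-bounds the treewidth. Conversely, {1, 2, 8} is a clique of size 3, and the vertices of any clique must share a bag in every tree decomposition; so some bag has ≥ 3 vertices and tw(G) ≥ 2. Combining the bounds, tw(G) = 2.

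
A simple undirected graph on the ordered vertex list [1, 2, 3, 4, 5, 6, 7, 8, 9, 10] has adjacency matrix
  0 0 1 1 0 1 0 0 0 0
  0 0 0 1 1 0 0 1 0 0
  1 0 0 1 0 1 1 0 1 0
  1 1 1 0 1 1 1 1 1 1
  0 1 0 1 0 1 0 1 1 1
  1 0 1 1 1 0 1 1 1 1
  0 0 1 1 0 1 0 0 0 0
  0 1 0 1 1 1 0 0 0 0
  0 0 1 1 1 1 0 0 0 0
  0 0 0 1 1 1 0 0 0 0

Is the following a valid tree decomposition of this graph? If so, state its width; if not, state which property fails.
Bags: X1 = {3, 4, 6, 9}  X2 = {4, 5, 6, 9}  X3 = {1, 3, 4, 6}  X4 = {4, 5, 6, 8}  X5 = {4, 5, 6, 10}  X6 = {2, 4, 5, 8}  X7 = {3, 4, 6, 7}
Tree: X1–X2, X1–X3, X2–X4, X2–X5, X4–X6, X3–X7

Checking the three conditions: (i) the bags cover all of {1, 2, 3, 4, 5, 6, 7, 8, 9, 10}; (ii) for each edge, some bag contains both endpoints; (iii) the bags containing any fixed vertex form a subtree. All hold, so the decomposition is valid with width 4 − 1 = 3.

Yes; width 3.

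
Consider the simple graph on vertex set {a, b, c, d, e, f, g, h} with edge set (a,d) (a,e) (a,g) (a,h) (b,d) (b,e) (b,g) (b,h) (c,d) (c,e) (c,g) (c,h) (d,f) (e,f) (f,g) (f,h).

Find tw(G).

4

A width-4 tree decomposition is:
Bags: B1 = {a, b, c, f, h}  B2 = {a, b, c, e, f}  B3 = {a, b, c, f, g}  B4 = {a, b, c, d, f}
Tree: B1–B2, B2–B3, B3–B4
Every bag has size at most 5, so the width is 5 − 1 = 4 and tw(G) ≤ 4. For the lower bound: the 5 vertex sets {a,h}, {b,e}, {f,g}, {c}, {d} are disjoint, each induces a connected subgraph, and every pair is joined by at least one edge of G. Contracting each set to a single vertex therefore yields K_{5} as a minor, and since treewidth is minor-monotone, tw(G) ≥ tw(K_{5}) = 4. Therefore the treewidth is 4.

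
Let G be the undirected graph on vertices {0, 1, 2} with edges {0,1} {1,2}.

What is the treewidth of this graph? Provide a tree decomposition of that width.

Treewidth 1.
One optimal decomposition is:
Bags: B1 = {1, 2}  B2 = {0, 1}
Tree: B1–B2

The largest bag has 2 vertices, giving width 1; this decomposition certifies tw(G) ≤ 1. Any graph with an edge has treewidth ≥ 1, and G has the edge 1–2. Combining the bounds, tw(G) = 1.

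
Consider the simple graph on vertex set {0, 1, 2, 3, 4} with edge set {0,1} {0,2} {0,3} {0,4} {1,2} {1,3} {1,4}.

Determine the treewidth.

A width-2 tree decomposition is:
Bags: B1 = {0, 1, 3}  B2 = {0, 1, 4}  B3 = {0, 1, 2}
Tree: B1–B2, B2–B3
The largest bag has 3 vertices, giving width 2; this decomposition certifies tw(G) ≤ 2. For the lower bound, the 3 vertices {0, 1, 2} are pairwise adjacent, and any tree decomposition puts a clique entirely inside one bag — forcing width ≥ 2. The upper and lower bounds meet at 2, so that is the treewidth.

2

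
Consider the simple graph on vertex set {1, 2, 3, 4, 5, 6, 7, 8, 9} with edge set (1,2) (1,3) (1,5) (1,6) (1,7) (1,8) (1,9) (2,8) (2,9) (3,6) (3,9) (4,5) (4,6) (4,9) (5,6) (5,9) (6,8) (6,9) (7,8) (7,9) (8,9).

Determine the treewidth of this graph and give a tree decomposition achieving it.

Treewidth 3.
Bags: B1 = {1, 5, 6, 9}  B2 = {1, 3, 6, 9}  B3 = {1, 6, 8, 9}  B4 = {1, 7, 8, 9}  B5 = {1, 2, 8, 9}  B6 = {4, 5, 6, 9}
Tree: B1–B2, B1–B3, B3–B4, B3–B5, B1–B6

Each bag holds 4 vertices, so the decomposition has width 3, which upper-bounds the treewidth. For the lower bound, the 4 vertices {1, 2, 8, 9} are pairwise adjacent, and any tree decomposition puts a clique entirely inside one bag — forcing width ≥ 3. Therefore the treewidth is 3.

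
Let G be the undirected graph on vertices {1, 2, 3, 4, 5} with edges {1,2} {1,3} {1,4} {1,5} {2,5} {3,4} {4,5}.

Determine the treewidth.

A width-2 tree decomposition is:
Bags: B1 = {1, 2, 5}  B2 = {1, 4, 5}  B3 = {1, 3, 4}
Tree: B1–B2, B2–B3
The largest bag has 3 vertices, giving width 2; this decomposition certifies tw(G) ≤ 2. On the other hand G contains the 3-clique {1, 2, 5}. A clique must lie in a single bag of any decomposition, so no decomposition can have width below 2. The upper and lower bounds meet at 2, so that is the treewidth.

2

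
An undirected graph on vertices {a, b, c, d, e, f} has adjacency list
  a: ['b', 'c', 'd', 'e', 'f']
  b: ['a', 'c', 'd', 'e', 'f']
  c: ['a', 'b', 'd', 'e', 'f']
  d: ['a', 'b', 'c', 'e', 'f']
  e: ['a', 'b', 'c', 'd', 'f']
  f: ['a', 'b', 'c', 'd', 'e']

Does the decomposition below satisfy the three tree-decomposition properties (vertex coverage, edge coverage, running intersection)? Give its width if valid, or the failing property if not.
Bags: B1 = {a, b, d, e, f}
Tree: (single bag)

A tree decomposition must satisfy three properties: every vertex lies in some bag; for every edge, both endpoints lie together in some bag; and for every vertex, the bags containing it form a connected subtree. Here vertex c appears in no bag, so the decomposition is invalid.

No — vertex c appears in no bag.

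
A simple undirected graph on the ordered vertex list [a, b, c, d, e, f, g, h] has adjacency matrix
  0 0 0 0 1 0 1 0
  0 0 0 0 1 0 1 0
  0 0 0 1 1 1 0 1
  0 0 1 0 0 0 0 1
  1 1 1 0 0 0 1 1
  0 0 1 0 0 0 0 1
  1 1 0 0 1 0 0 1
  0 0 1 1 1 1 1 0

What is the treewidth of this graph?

A width-2 tree decomposition is:
Bags: B1 = {b, e, g}  B2 = {a, e, g}  B3 = {e, g, h}  B4 = {c, e, h}  B5 = {c, d, h}  B6 = {c, f, h}
Tree: B1–B2, B1–B3, B3–B4, B4–B5, B4–B6
Every bag has size at most 3, so the width is 3 − 1 = 2 and tw(G) ≤ 2. On the other hand G contains the 3-clique {e, g, h}. A clique must lie in a single bag of any decomposition, so no decomposition can have width below 2. Hence tw(G) = 2 exactly.

2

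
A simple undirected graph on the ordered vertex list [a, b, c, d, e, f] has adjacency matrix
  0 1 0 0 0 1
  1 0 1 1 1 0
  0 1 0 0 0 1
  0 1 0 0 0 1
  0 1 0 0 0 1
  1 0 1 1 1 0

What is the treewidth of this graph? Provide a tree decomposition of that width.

Every bag has size at most 3, so the width is 3 − 1 = 2 and tw(G) ≤ 2. Since e–b–c–f–e is a cycle in G, G is not acyclic. Forests are exactly the graphs of treewidth ≤ 1, so tw(G) ≥ 2. Combining the bounds, tw(G) = 2.

Treewidth 2.
One optimal decomposition is:
Bags: B1 = {b, e, f}  B2 = {b, c, f}  B3 = {b, d, f}  B4 = {a, b, f}
Tree: B1–B2, B2–B3, B3–B4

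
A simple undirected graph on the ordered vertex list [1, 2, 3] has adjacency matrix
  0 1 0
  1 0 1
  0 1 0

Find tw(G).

A width-1 tree decomposition is:
Bags: B1 = {2, 3}  B2 = {1, 2}
Tree: B1–B2
Each bag holds 2 vertices, so the decomposition has width 1, which upper-bounds the treewidth. G has an edge, so its treewidth is at least 1. Hence tw(G) = 1 exactly.

1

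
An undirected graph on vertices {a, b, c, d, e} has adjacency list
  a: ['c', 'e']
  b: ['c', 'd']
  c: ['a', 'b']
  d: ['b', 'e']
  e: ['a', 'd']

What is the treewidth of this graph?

A width-2 tree decomposition is:
Bags: B1 = {a, b, c}  B2 = {a, b, d}  B3 = {a, d, e}
Tree: B1–B2, B2–B3
Every bag has size at most 3, so the width is 3 − 1 = 2 and tw(G) ≤ 2. For the lower bound, G contains the cycle a–c–b–d–e–a, so G is not a forest; only forests have treewidth ≤ 1, hence tw(G) ≥ 2. Therefore the treewidth is 2.

2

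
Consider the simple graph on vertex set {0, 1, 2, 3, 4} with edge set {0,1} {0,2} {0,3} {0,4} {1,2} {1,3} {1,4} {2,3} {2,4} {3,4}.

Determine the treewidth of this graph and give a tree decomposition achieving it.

Treewidth 4.
One such decomposition:
Bags: B1 = {0, 1, 2, 3, 4}
Tree: (single bag)

A single bag containing all 5 vertices is trivially a valid decomposition of width 4. Conversely, {0, 1, 2, 3, 4} is a clique of size 5, and the vertices of any clique must share a bag in every tree decomposition; so some bag has ≥ 5 vertices and tw(G) ≥ 4. Therefore the treewidth is 4.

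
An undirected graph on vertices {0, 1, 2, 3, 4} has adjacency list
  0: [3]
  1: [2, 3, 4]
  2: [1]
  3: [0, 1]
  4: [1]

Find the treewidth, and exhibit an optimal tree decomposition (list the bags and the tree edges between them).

Treewidth 1.
Bags: B1 = {1, 3}  B2 = {1, 2}  B3 = {1, 4}  B4 = {0, 3}
Tree: B1–B2, B2–B3, B1–B4

Each bag holds 2 vertices, so the decomposition has width 1, which upper-bounds the treewidth. Any graph with an edge has treewidth ≥ 1, and G has the edge 1–3. Therefore the treewidth is 1.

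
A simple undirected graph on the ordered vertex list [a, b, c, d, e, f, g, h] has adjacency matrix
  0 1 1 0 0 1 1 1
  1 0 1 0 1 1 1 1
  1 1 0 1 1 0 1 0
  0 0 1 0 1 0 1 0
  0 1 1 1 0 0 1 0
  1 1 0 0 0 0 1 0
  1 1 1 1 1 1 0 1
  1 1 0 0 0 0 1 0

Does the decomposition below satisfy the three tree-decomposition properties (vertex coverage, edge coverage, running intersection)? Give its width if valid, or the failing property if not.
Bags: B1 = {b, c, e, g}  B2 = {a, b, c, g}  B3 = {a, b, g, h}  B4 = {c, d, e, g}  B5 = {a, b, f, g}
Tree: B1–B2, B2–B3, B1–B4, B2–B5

Vertex coverage: the bags together contain {a, b, c, d, e, f, g, h}, the full vertex set. Edge coverage: each edge of G has both endpoints in at least one bag. Running intersection: for every vertex, the bags containing it form a connected subtree. All three properties hold, so this is a valid tree decomposition of width max|bag| − 1 = 3, and hence tw(G) ≤ 3.

Yes; width 3.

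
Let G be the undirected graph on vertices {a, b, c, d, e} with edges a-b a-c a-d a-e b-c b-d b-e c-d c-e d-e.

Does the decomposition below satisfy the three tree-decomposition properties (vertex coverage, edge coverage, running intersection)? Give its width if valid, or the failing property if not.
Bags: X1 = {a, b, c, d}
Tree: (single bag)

No — vertex e appears in no bag.

A tree decomposition must satisfy three properties: every vertex lies in some bag; for every edge, both endpoints lie together in some bag; and for every vertex, the bags containing it form a connected subtree. Here vertex e appears in no bag, so the decomposition is invalid.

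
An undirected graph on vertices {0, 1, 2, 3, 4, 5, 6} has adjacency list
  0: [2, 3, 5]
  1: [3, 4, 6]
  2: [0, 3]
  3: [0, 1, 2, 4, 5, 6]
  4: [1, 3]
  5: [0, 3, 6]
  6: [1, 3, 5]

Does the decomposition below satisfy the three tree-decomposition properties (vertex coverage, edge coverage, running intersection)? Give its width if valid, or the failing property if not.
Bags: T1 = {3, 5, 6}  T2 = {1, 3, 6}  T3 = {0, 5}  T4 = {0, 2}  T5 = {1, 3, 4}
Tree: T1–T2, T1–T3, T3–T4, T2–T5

A tree decomposition must satisfy three properties: every vertex lies in some bag; for every edge, both endpoints lie together in some bag; and for every vertex, the bags containing it form a connected subtree. Here edge (3,0) lies in no bag, so the decomposition is invalid.

No — edge (3,0) lies in no bag.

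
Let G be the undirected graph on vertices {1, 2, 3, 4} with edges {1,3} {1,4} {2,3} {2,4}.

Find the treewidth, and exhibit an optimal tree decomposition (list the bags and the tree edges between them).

The largest bag has 3 vertices, giving width 2; this decomposition certifies tw(G) ≤ 2. For the lower bound, G contains the cycle 2–4–1–3–2, so G is not a forest; only forests have treewidth ≤ 1, hence tw(G) ≥ 2. Therefore the treewidth is 2.

Treewidth 2.
One optimal decomposition is:
Bags: B1 = {1, 2, 4}  B2 = {1, 2, 3}
Tree: B1–B2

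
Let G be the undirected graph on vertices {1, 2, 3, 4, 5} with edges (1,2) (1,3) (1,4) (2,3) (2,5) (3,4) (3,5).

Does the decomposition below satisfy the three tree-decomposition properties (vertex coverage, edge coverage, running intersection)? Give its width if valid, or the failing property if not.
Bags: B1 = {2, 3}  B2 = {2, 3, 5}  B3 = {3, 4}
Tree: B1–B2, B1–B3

A tree decomposition must satisfy three properties: every vertex lies in some bag; for every edge, both endpoints lie together in some bag; and for every vertex, the bags containing it form a connected subtree. Here vertex 1 appears in no bag, so the decomposition is invalid.

No — vertex 1 appears in no bag.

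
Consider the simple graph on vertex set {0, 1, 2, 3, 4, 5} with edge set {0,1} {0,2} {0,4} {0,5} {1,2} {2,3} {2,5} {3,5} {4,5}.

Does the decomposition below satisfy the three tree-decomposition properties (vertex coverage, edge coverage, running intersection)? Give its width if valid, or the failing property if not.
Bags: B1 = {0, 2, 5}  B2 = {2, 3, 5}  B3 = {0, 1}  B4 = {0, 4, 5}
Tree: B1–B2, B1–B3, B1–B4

No — edge (2,1) lies in no bag.

A tree decomposition must satisfy three properties: every vertex lies in some bag; for every edge, both endpoints lie together in some bag; and for every vertex, the bags containing it form a connected subtree. Here edge (2,1) lies in no bag, so the decomposition is invalid.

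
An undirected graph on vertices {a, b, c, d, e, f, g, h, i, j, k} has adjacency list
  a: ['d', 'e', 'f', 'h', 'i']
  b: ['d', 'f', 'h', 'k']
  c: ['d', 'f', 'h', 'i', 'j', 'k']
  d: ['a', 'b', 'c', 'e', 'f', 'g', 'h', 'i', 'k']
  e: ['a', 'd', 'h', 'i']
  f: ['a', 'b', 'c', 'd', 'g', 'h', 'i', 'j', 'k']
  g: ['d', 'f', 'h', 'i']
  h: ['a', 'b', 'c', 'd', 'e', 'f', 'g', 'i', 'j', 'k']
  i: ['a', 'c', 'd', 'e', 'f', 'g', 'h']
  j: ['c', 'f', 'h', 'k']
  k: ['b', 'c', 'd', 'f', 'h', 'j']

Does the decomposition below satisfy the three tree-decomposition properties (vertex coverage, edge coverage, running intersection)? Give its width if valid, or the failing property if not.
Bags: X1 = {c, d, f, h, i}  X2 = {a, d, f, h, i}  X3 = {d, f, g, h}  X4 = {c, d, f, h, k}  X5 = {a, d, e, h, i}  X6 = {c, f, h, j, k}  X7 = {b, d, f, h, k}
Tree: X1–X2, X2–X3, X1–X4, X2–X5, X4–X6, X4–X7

No — edge (i,g) lies in no bag.

A tree decomposition must satisfy three properties: every vertex lies in some bag; for every edge, both endpoints lie together in some bag; and for every vertex, the bags containing it form a connected subtree. Here edge (i,g) lies in no bag, so the decomposition is invalid.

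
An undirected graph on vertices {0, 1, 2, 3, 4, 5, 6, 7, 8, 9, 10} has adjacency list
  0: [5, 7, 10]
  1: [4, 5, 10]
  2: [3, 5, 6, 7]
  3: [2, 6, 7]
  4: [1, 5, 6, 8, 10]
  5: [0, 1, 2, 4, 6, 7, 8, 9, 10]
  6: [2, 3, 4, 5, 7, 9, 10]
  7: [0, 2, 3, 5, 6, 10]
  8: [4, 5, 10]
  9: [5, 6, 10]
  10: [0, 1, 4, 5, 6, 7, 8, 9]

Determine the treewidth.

A width-3 tree decomposition is:
Bags: B1 = {5, 6, 7, 10}  B2 = {4, 5, 6, 10}  B3 = {2, 5, 6, 7}  B4 = {0, 5, 7, 10}  B5 = {2, 3, 6, 7}  B6 = {5, 6, 9, 10}  B7 = {4, 5, 8, 10}  B8 = {1, 4, 5, 10}
Tree: B1–B2, B1–B3, B1–B4, B3–B5, B2–B6, B2–B7, B2–B8
Each bag holds 4 vertices, so the decomposition has width 3, which upper-bounds the treewidth. On the other hand G contains the 4-clique {2, 3, 6, 7}. A clique must lie in a single bag of any decomposition, so no decomposition can have width below 3. The upper and lower bounds meet at 3, so that is the treewidth.

3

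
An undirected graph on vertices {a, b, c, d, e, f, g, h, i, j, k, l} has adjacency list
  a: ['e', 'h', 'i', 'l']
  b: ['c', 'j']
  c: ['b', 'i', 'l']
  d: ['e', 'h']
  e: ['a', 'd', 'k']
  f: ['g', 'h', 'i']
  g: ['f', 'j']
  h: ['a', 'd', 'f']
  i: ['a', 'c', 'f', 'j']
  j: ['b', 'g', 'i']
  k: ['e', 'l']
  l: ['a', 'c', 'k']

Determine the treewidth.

A width-3 tree decomposition is:
Bags: B1 = {d, e, h, k}  B2 = {a, e, h, k}  B3 = {a, h, k, l}  B4 = {a, f, h, l}  B5 = {a, f, i, l}  B6 = {c, f, i, l}  B7 = {c, f, g, i}  B8 = {c, g, i, j}  B9 = {b, c, g, j}
Tree: B1–B2, B2–B3, B3–B4, B4–B5, B5–B6, B6–B7, B7–B8, B8–B9
The largest bag has 4 vertices, giving width 3; this decomposition certifies tw(G) ≤ 3. For the lower bound: the 4 vertex sets {d,e,k}, {h}, {a}, {c,f,i,l} are disjoint, each induces a connected subgraph, and every pair is joined by at least one edge of G. Contracting each set to a single vertex therefore yields K_{4} as a minor, and since treewidth is minor-monotone, tw(G) ≥ tw(K_{4}) = 3. Therefore the treewidth is 3.

3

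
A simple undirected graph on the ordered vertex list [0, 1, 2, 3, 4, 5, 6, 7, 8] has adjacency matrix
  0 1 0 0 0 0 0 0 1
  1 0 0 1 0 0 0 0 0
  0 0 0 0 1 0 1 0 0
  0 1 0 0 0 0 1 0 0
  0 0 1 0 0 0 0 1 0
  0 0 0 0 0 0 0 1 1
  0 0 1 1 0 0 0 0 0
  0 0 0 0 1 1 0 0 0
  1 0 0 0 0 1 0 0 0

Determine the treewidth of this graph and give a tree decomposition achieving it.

The largest bag has 3 vertices, giving width 2; this decomposition certifies tw(G) ≤ 2. Since 6–2–4–7–5–8–0–1–3–6 is a cycle in G, G is not acyclic. Forests are exactly the graphs of treewidth ≤ 1, so tw(G) ≥ 2. Therefore the treewidth is 2.

Treewidth 2.
One such decomposition:
Bags: B1 = {2, 4, 6}  B2 = {4, 6, 7}  B3 = {5, 6, 7}  B4 = {5, 6, 8}  B5 = {0, 6, 8}  B6 = {0, 1, 6}  B7 = {1, 3, 6}
Tree: B1–B2, B2–B3, B3–B4, B4–B5, B5–B6, B6–B7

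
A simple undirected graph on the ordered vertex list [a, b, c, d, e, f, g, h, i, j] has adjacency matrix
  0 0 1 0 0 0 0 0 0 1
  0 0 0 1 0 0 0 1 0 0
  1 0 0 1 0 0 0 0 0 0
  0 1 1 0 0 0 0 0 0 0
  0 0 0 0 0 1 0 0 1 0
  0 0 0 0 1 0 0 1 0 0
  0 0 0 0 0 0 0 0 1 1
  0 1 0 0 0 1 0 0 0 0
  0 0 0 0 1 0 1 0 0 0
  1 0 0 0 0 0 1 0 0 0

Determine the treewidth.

A width-2 tree decomposition is:
Bags: B1 = {a, g, j}  B2 = {a, g, i}  B3 = {a, e, i}  B4 = {a, e, f}  B5 = {a, f, h}  B6 = {a, b, h}  B7 = {a, b, d}  B8 = {a, c, d}
Tree: B1–B2, B2–B3, B3–B4, B4–B5, B5–B6, B6–B7, B7–B8
The largest bag has 3 vertices, giving width 2; this decomposition certifies tw(G) ≤ 2. The edges a–j–g–i–e–f–h–b–d–c–a form a cycle, so G is not a tree and its treewidth is at least 2. Combining the bounds, tw(G) = 2.

2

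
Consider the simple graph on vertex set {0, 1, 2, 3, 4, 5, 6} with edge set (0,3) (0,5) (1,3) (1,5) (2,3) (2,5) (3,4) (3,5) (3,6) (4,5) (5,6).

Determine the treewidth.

A width-2 tree decomposition is:
Bags: B1 = {2, 3, 5}  B2 = {3, 4, 5}  B3 = {1, 3, 5}  B4 = {0, 3, 5}  B5 = {3, 5, 6}
Tree: B1–B2, B2–B3, B2–B4, B3–B5
The largest bag has 3 vertices, giving width 2; this decomposition certifies tw(G) ≤ 2. Conversely, {0, 3, 5} is a clique of size 3, and the vertices of any clique must share a bag in every tree decomposition; so some bag has ≥ 3 vertices and tw(G) ≥ 2. Hence tw(G) = 2 exactly.

2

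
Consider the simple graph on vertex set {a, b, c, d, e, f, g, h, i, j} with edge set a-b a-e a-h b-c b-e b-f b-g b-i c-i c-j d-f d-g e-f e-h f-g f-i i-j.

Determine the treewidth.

A width-2 tree decomposition is:
Bags: B1 = {b, e, f}  B2 = {b, f, g}  B3 = {b, f, i}  B4 = {b, c, i}  B5 = {c, i, j}  B6 = {a, b, e}  B7 = {a, e, h}  B8 = {d, f, g}
Tree: B1–B2, B1–B3, B3–B4, B4–B5, B1–B6, B6–B7, B2–B8
The largest bag has 3 vertices, giving width 2; this decomposition certifies tw(G) ≤ 2. On the other hand G contains the 3-clique {d, f, g}. A clique must lie in a single bag of any decomposition, so no decomposition can have width below 2. The upper and lower bounds meet at 2, so that is the treewidth.

2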